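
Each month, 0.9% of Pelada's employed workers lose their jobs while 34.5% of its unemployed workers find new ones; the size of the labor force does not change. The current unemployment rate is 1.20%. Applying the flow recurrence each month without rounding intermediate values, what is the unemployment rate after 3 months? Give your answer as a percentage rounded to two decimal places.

With a fixed labor force, u_{t+1} = u_t + s·(1−u_t) − f·u_t = u_t·(1−s−f) + s.
Here 1−s−f = 0.646 and s = 0.009.
u_1 = 0.012000 × 0.646 + 0.009 = 0.016752.
u_2 = 0.016752 × 0.646 + 0.009 = 0.019822.
u_3 = 0.019822 × 0.646 + 0.009 = 0.021805.

Unemployment rate after three months ≈ 2.18%.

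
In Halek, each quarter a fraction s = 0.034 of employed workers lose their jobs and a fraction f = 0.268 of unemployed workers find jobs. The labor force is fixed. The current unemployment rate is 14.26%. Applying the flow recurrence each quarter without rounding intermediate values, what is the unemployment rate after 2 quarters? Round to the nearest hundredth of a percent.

Unemployment rate after two quarters ≈ 12.72%.

With a fixed labor force, u_{t+1} = u_t + s·(1−u_t) − f·u_t = u_t·(1−s−f) + s.
Here 1−s−f = 0.698 and s = 0.034.
u_1 = 0.142600 × 0.698 + 0.034 = 0.133535.
u_2 = 0.133535 × 0.698 + 0.034 = 0.127207.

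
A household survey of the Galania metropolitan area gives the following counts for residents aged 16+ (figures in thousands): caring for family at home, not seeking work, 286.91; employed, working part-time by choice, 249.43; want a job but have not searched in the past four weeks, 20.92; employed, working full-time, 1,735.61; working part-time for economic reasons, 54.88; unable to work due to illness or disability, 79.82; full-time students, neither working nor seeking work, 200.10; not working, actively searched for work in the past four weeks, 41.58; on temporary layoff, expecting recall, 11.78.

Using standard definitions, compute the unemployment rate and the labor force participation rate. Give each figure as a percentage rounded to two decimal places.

Employed = 249.43 + 1,735.61 + 54.88 = 2,039.92 thousand (anyone who worked, including part-time for economic reasons, counts as employed).
Unemployed = 41.58 + 11.78 = 53.36 thousand (jobless and actively searching, or on temporary layoff).
Labor force = 2,039.92 + 53.36 = 2,093.28 thousand.
Not in labor force = 286.91 + 20.92 + 79.82 + 200.10 = 587.75 thousand (those not working and not actively searching are outside the labor force — including those who want a job but have given up searching).
Civilian working-age population = 2,093.28 + 587.75 = 2,681.03 thousand.
Unemployment rate = 53.36 / 2,093.28 = 2.55%.
Labor force participation rate = 2,093.28 / 2,681.03 = 78.08%.

Unemployment rate ≈ 2.55%; labor force participation rate ≈ 78.08%.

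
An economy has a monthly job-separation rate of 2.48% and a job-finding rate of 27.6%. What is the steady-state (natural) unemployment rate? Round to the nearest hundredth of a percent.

Steady-state unemployment rate ≈ 8.24%.

At steady state the flows balance: s·E = f·U, so U/(E+U) = s/(s+f).
u* = 2.48 / (2.48 + 27.6) = 2.48 / 30.08 = 8.24%.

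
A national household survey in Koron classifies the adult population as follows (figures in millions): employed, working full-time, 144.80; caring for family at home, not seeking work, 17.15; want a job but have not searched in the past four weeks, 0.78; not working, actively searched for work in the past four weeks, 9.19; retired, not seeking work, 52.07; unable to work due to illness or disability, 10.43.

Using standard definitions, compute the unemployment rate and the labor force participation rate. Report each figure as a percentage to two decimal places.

Unemployment rate ≈ 5.97%; labor force participation rate ≈ 65.69%.

Employed = 144.80 million.
Unemployed = 9.19 million.
Labor force = 144.80 + 9.19 = 153.99 million.
Not in labor force = 17.15 + 0.78 + 52.07 + 10.43 = 80.43 million (those not working and not actively searching are outside the labor force — including those who want a job but have given up searching).
Civilian working-age population = 153.99 + 80.43 = 234.42 million.
Unemployment rate = 9.19 / 153.99 = 5.97%.
Labor force participation rate = 153.99 / 234.42 = 65.69%.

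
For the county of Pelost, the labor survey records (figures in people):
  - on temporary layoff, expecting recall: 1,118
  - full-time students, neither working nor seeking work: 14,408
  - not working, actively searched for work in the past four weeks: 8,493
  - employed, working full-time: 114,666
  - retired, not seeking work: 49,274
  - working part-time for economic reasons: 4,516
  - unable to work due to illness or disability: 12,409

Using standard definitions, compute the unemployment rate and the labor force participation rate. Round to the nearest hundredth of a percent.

Unemployment rate ≈ 7.46%; labor force participation rate ≈ 62.86%.

Employed = 114,666 + 4,516 = 119,182 (anyone who worked, including part-time for economic reasons, counts as employed).
Unemployed = 1,118 + 8,493 = 9,611 (jobless and actively searching, or on temporary layoff).
Labor force = 119,182 + 9,611 = 128,793.
Not in labor force = 14,408 + 49,274 + 12,409 = 76,091 (those not working and not actively searching are outside the labor force).
Civilian working-age population = 128,793 + 76,091 = 204,884.
Unemployment rate = 9,611 / 128,793 = 7.46%.
Labor force participation rate = 128,793 / 204,884 = 62.86%.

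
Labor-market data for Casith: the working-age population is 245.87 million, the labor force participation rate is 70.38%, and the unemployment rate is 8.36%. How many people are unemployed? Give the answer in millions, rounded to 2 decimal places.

Labor force = 0.7038 × 245.87 = 173.04 million.
Unemployed = 0.0836 × 173.04 ≈ 14.47 million.

About 14.47 million are unemployed.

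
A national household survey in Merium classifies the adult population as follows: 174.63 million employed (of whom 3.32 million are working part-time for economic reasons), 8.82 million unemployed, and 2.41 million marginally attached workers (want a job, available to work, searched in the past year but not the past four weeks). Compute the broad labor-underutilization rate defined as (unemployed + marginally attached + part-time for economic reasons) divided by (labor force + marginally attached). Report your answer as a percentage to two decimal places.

Labor force = 174.63 + 8.82 = 183.45 million.
Numerator = 8.82 + 2.41 + 3.32 = 14.55 million.
Denominator = 183.45 + 2.41 = 185.86 million.
Broad rate = 14.55 / 185.86 = 7.83%.

Broad underutilization rate ≈ 7.83%.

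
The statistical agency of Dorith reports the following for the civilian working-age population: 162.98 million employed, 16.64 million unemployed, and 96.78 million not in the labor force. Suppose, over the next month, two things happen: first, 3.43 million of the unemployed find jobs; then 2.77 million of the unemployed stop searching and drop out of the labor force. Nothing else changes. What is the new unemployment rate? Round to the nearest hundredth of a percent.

Initially, labor force = 162.98 + 16.64 = 179.62 million, so u = 16.64/179.62 = 9.26%.
After the first change, unemployed falls and employed rises by 3.43; labor force unchanged → E = 166.41, U = 13.21, labor force = 179.62 million.
After the second change, unemployed and labor force both fall by 2.77 → E = 166.41, U = 10.44, labor force = 176.85 million.
New unemployment rate = 10.44 / 176.85 = 5.90%.

New unemployment rate ≈ 5.90%.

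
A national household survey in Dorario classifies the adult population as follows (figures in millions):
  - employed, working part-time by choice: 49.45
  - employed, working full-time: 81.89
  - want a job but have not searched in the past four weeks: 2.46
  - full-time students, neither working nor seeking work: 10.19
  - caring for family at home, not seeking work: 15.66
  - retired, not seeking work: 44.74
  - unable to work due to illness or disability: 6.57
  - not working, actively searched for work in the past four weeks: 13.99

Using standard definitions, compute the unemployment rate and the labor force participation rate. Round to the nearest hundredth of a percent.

Employed = 49.45 + 81.89 = 131.34 million.
Unemployed = 13.99 million.
Labor force = 131.34 + 13.99 = 145.33 million.
Not in labor force = 2.46 + 10.19 + 15.66 + 44.74 + 6.57 = 79.62 million (those not working and not actively searching are outside the labor force — including those who want a job but have given up searching).
Civilian working-age population = 145.33 + 79.62 = 224.95 million.
Unemployment rate = 13.99 / 145.33 = 9.63%.
Labor force participation rate = 145.33 / 224.95 = 64.61%.

Unemployment rate ≈ 9.63%; labor force participation rate ≈ 64.61%.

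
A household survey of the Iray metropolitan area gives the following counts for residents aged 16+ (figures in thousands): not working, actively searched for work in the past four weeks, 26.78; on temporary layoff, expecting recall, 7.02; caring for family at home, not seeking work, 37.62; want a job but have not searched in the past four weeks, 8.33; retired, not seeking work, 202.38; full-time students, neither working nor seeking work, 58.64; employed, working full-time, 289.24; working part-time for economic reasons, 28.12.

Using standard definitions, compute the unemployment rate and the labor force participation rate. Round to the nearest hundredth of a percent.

Employed = 289.24 + 28.12 = 317.36 thousand (anyone who worked, including part-time for economic reasons, counts as employed).
Unemployed = 26.78 + 7.02 = 33.80 thousand (jobless and actively searching, or on temporary layoff).
Labor force = 317.36 + 33.80 = 351.16 thousand.
Not in labor force = 37.62 + 8.33 + 202.38 + 58.64 = 306.97 thousand (those not working and not actively searching are outside the labor force — including those who want a job but have given up searching).
Civilian working-age population = 351.16 + 306.97 = 658.13 thousand.
Unemployment rate = 33.80 / 351.16 = 9.63%.
Labor force participation rate = 351.16 / 658.13 = 53.36%.

Unemployment rate ≈ 9.63%; labor force participation rate ≈ 53.36%.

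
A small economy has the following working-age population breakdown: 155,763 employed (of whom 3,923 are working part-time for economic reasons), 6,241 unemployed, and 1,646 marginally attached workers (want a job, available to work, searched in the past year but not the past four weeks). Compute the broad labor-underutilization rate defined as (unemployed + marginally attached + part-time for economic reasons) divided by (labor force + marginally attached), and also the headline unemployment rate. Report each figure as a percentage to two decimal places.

Labor force = 155,763 + 6,241 = 162,004.
Numerator = 6,241 + 1,646 + 3,923 = 11,810.
Denominator = 162,004 + 1,646 = 163,650.
Broad rate = 11,810 / 163,650 = 7.22%.
Headline unemployment rate = 6,241 / 162,004 = 3.85%.

Broad underutilization rate ≈ 7.22%; headline unemployment rate ≈ 3.85%.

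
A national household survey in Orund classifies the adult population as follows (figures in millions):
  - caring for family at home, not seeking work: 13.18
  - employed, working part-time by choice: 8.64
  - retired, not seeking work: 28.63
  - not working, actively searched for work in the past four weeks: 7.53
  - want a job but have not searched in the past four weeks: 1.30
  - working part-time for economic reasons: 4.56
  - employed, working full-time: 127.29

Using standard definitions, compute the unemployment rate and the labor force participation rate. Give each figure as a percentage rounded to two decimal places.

Employed = 8.64 + 4.56 + 127.29 = 140.49 million (anyone who worked, including part-time for economic reasons, counts as employed).
Unemployed = 7.53 million.
Labor force = 140.49 + 7.53 = 148.02 million.
Not in labor force = 13.18 + 28.63 + 1.30 = 43.11 million (those not working and not actively searching are outside the labor force — including those who want a job but have given up searching).
Civilian working-age population = 148.02 + 43.11 = 191.13 million.
Unemployment rate = 7.53 / 148.02 = 5.09%.
Labor force participation rate = 148.02 / 191.13 = 77.44%.

Unemployment rate ≈ 5.09%; labor force participation rate ≈ 77.44%.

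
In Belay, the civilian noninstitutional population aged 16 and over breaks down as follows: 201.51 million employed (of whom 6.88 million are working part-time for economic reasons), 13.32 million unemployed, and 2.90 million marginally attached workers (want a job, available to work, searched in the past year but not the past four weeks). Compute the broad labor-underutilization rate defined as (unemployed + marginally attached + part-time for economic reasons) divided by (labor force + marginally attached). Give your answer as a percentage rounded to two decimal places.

Labor force = 201.51 + 13.32 = 214.83 million.
Numerator = 13.32 + 2.90 + 6.88 = 23.10 million.
Denominator = 214.83 + 2.90 = 217.73 million.
Broad rate = 23.10 / 217.73 = 10.61%.

Broad underutilization rate ≈ 10.61%.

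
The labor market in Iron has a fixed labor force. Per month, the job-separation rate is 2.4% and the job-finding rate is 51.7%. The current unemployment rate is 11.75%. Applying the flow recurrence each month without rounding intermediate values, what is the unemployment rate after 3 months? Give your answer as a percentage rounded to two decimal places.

Unemployment rate after three months ≈ 5.14%.

With a fixed labor force, u_{t+1} = u_t + s·(1−u_t) − f·u_t = u_t·(1−s−f) + s.
Here 1−s−f = 0.459 and s = 0.024.
u_1 = 0.117500 × 0.459 + 0.024 = 0.077933.
u_2 = 0.077933 × 0.459 + 0.024 = 0.059771.
u_3 = 0.059771 × 0.459 + 0.024 = 0.051435.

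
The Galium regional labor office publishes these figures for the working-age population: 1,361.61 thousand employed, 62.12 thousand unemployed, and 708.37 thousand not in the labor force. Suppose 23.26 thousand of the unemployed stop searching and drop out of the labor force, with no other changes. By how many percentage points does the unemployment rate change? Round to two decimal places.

Initially, labor force = 1,361.61 + 62.12 = 1,423.73 thousand, so u = 62.12/1,423.73 = 4.36%.
After the change, unemployed and labor force both fall by 23.26 → E = 1,361.61, U = 38.86, labor force = 1,400.47 thousand.
New unemployment rate = 38.86 / 1,400.47 = 2.77%.
Change = 2.77% − 4.36% = −1.59 percentage points.

The unemployment rate changes by −1.59 percentage points.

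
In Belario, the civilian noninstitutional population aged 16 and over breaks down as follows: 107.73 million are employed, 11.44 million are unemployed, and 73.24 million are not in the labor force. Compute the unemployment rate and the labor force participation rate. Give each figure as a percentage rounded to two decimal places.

Labor force = employed + unemployed = 107.73 + 11.44 = 119.17 million.
Working-age population = 119.17 + 73.24 = 192.41 million.
Unemployment rate = 11.44 / 119.17 = 9.60%.
Labor force participation rate = 119.17 / 192.41 = 61.94%.

Unemployment rate ≈ 9.60%; labor force participation rate ≈ 61.94%.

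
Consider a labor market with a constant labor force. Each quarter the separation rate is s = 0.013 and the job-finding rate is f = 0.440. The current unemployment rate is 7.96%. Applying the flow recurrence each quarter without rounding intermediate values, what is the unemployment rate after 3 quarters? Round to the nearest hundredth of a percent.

With a fixed labor force, u_{t+1} = u_t + s·(1−u_t) − f·u_t = u_t·(1−s−f) + s.
Here 1−s−f = 0.547 and s = 0.013.
u_1 = 0.079600 × 0.547 + 0.013 = 0.056541.
u_2 = 0.056541 × 0.547 + 0.013 = 0.043928.
u_3 = 0.043928 × 0.547 + 0.013 = 0.037029.

Unemployment rate after three quarters ≈ 3.70%.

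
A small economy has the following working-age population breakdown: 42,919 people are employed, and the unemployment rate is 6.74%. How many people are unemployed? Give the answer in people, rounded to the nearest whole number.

About 3,102 are unemployed.

Let U be the number unemployed. The labor force is E + U, and U/(E+U) = 0.0674.
So U = 0.0674 × 42,919 / (1 − 0.0674) = 2892.74 / 0.9326 ≈ 3,102.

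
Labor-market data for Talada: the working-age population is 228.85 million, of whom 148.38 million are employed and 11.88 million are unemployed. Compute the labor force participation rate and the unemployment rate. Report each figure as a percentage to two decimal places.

Labor force = employed + unemployed = 148.38 + 11.88 = 160.26 million.
Unemployment rate = 11.88 / 160.26 = 7.41%.
Labor force participation rate = 160.26 / 228.85 = 70.03%.

Labor force participation rate ≈ 70.03%; unemployment rate ≈ 7.41%.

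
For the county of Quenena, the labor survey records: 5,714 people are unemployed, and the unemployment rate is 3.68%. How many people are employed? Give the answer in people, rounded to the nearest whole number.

About 149,558 are employed.

Labor force = U / u = 5,714 / 0.0368 ≈ 155,272.
Employed = labor force − unemployed = 155,272 − 5,714 = 149,558.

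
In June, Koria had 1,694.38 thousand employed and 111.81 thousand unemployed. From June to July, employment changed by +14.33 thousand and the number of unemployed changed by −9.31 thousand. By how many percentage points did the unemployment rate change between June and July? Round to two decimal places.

June: labor force = 1,694.38 + 111.81 = 1,806.19; u = 111.81/1,806.19 = 6.19%.
July: labor force = 1,708.71 + 102.50 = 1,811.21; u = 102.50/1,811.21 = 5.66%.
Change = 5.66% − 6.19% = −0.53 pp.

The unemployment rate changed by −0.53 percentage points.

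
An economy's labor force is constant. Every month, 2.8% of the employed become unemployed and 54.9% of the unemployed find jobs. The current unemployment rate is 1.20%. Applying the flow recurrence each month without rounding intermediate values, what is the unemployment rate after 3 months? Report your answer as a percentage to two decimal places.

Unemployment rate after three months ≈ 4.58%.

With a fixed labor force, u_{t+1} = u_t + s·(1−u_t) − f·u_t = u_t·(1−s−f) + s.
Here 1−s−f = 0.423 and s = 0.028.
u_1 = 0.012000 × 0.423 + 0.028 = 0.033076.
u_2 = 0.033076 × 0.423 + 0.028 = 0.041991.
u_3 = 0.041991 × 0.423 + 0.028 = 0.045762.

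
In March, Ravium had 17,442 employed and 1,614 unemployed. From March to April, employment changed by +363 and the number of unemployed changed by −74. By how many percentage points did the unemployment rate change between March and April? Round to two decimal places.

The unemployment rate changed by −0.51 percentage points.

March: labor force = 17,442 + 1,614 = 19,056; u = 1,614/19,056 = 8.47%.
April: labor force = 17,805 + 1,540 = 19,345; u = 1,540/19,345 = 7.96%.
Change = 7.96% − 8.47% = −0.51 pp.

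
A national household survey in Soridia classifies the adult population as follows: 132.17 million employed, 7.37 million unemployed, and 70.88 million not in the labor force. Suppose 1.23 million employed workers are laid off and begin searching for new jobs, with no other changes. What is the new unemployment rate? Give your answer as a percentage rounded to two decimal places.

New unemployment rate ≈ 6.16%.

Initially, labor force = 132.17 + 7.37 = 139.54 million, so u = 7.37/139.54 = 5.28%.
After the change, employed falls and unemployed rises by 1.23; labor force unchanged → E = 130.94, U = 8.60, labor force = 139.54 million.
New unemployment rate = 8.60 / 139.54 = 6.16%.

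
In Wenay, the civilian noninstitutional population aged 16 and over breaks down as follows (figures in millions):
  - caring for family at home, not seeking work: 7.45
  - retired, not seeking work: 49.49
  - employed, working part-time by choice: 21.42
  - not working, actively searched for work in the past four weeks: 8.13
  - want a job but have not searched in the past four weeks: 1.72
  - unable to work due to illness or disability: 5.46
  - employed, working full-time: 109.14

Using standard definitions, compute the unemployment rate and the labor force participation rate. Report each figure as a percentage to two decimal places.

Employed = 21.42 + 109.14 = 130.56 million.
Unemployed = 8.13 million.
Labor force = 130.56 + 8.13 = 138.69 million.
Not in labor force = 7.45 + 49.49 + 1.72 + 5.46 = 64.12 million (those not working and not actively searching are outside the labor force — including those who want a job but have given up searching).
Civilian working-age population = 138.69 + 64.12 = 202.81 million.
Unemployment rate = 8.13 / 138.69 = 5.86%.
Labor force participation rate = 138.69 / 202.81 = 68.38%.

Unemployment rate ≈ 5.86%; labor force participation rate ≈ 68.38%.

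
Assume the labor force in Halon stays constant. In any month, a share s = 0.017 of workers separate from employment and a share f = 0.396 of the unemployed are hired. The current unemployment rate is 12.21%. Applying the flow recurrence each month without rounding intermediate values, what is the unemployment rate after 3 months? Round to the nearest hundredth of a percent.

Unemployment rate after three months ≈ 5.75%.

With a fixed labor force, u_{t+1} = u_t + s·(1−u_t) − f·u_t = u_t·(1−s−f) + s.
Here 1−s−f = 0.587 and s = 0.017.
u_1 = 0.122100 × 0.587 + 0.017 = 0.088673.
u_2 = 0.088673 × 0.587 + 0.017 = 0.069051.
u_3 = 0.069051 × 0.587 + 0.017 = 0.057533.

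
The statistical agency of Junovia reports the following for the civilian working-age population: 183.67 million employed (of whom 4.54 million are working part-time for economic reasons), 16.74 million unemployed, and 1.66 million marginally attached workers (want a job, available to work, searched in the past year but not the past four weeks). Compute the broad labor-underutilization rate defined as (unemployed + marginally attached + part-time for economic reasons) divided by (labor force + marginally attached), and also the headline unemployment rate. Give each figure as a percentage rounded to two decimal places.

Labor force = 183.67 + 16.74 = 200.41 million.
Numerator = 16.74 + 1.66 + 4.54 = 22.94 million.
Denominator = 200.41 + 1.66 = 202.07 million.
Broad rate = 22.94 / 202.07 = 11.35%.
Headline unemployment rate = 16.74 / 200.41 = 8.35%.

Broad underutilization rate ≈ 11.35%; headline unemployment rate ≈ 8.35%.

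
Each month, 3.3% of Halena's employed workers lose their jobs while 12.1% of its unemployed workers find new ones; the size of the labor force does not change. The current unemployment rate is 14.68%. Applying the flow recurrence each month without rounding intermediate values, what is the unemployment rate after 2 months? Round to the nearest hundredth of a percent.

With a fixed labor force, u_{t+1} = u_t + s·(1−u_t) − f·u_t = u_t·(1−s−f) + s.
Here 1−s−f = 0.846 and s = 0.033.
u_1 = 0.146800 × 0.846 + 0.033 = 0.157193.
u_2 = 0.157193 × 0.846 + 0.033 = 0.165985.

Unemployment rate after two months ≈ 16.60%.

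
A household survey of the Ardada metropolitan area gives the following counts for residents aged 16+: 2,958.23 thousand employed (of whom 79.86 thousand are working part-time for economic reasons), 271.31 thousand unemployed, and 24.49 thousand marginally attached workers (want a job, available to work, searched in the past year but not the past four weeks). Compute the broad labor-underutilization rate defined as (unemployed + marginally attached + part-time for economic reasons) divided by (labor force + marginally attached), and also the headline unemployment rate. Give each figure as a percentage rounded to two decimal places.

Broad underutilization rate ≈ 11.54%; headline unemployment rate ≈ 8.40%.

Labor force = 2,958.23 + 271.31 = 3,229.54 thousand.
Numerator = 271.31 + 24.49 + 79.86 = 375.66 thousand.
Denominator = 3,229.54 + 24.49 = 3,254.03 thousand.
Broad rate = 375.66 / 3,254.03 = 11.54%.
Headline unemployment rate = 271.31 / 3,229.54 = 8.40%.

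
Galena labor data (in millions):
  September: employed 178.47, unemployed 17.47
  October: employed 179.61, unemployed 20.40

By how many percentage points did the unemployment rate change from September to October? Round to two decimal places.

The unemployment rate changed by +1.28 percentage points.

September: labor force = 178.47 + 17.47 = 195.94; u = 17.47/195.94 = 8.92%.
October: labor force = 179.61 + 20.40 = 200.01; u = 20.40/200.01 = 10.20%.
Change = 10.20% − 8.92% = +1.28 pp.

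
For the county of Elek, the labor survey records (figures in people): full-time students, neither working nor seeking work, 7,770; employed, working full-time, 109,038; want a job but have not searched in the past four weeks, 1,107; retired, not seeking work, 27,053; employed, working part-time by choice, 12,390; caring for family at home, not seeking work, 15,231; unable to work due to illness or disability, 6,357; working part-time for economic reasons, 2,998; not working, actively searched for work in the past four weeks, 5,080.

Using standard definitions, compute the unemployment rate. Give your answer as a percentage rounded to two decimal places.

Employed = 109,038 + 12,390 + 2,998 = 124,426 (anyone who worked, including part-time for economic reasons, counts as employed).
Unemployed = 5,080.
Labor force = 124,426 + 5,080 = 129,506.
Unemployment rate = 5,080 / 129,506 = 3.92%.

Unemployment rate ≈ 3.92%.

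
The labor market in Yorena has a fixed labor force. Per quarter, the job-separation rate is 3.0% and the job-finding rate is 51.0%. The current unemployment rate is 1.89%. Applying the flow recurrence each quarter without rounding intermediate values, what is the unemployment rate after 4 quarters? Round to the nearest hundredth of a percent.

Unemployment rate after four quarters ≈ 5.39%.

With a fixed labor force, u_{t+1} = u_t + s·(1−u_t) − f·u_t = u_t·(1−s−f) + s.
Here 1−s−f = 0.460 and s = 0.030.
u_1 = 0.018900 × 0.460 + 0.030 = 0.038694.
u_2 = 0.038694 × 0.460 + 0.030 = 0.047799.
u_3 = 0.047799 × 0.460 + 0.030 = 0.051988.
u_4 = 0.051988 × 0.460 + 0.030 = 0.053914.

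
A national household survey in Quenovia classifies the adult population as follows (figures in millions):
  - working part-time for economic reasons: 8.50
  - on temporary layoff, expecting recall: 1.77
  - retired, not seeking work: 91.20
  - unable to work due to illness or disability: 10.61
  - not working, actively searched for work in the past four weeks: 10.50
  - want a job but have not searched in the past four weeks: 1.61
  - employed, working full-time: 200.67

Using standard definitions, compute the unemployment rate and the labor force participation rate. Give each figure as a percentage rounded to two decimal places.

Unemployment rate ≈ 5.54%; labor force participation rate ≈ 68.16%.

Employed = 8.50 + 200.67 = 209.17 million (anyone who worked, including part-time for economic reasons, counts as employed).
Unemployed = 1.77 + 10.50 = 12.27 million (jobless and actively searching, or on temporary layoff).
Labor force = 209.17 + 12.27 = 221.44 million.
Not in labor force = 91.20 + 10.61 + 1.61 = 103.42 million (those not working and not actively searching are outside the labor force — including those who want a job but have given up searching).
Civilian working-age population = 221.44 + 103.42 = 324.86 million.
Unemployment rate = 12.27 / 221.44 = 5.54%.
Labor force participation rate = 221.44 / 324.86 = 68.16%.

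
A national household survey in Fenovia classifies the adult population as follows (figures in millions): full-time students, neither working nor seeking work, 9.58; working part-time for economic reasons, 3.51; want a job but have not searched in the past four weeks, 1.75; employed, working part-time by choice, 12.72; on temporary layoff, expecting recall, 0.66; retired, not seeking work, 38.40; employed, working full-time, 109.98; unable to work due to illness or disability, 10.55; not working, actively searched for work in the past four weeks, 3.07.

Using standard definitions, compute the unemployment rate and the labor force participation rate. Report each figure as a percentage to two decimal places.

Employed = 3.51 + 12.72 + 109.98 = 126.21 million (anyone who worked, including part-time for economic reasons, counts as employed).
Unemployed = 0.66 + 3.07 = 3.73 million (jobless and actively searching, or on temporary layoff).
Labor force = 126.21 + 3.73 = 129.94 million.
Not in labor force = 9.58 + 1.75 + 38.40 + 10.55 = 60.28 million (those not working and not actively searching are outside the labor force — including those who want a job but have given up searching).
Civilian working-age population = 129.94 + 60.28 = 190.22 million.
Unemployment rate = 3.73 / 129.94 = 2.87%.
Labor force participation rate = 129.94 / 190.22 = 68.31%.

Unemployment rate ≈ 2.87%; labor force participation rate ≈ 68.31%.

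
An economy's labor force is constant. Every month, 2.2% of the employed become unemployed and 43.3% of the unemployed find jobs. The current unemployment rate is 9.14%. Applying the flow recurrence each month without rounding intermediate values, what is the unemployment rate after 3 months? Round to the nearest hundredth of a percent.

With a fixed labor force, u_{t+1} = u_t + s·(1−u_t) − f·u_t = u_t·(1−s−f) + s.
Here 1−s−f = 0.545 and s = 0.022.
u_1 = 0.091400 × 0.545 + 0.022 = 0.071813.
u_2 = 0.071813 × 0.545 + 0.022 = 0.061138.
u_3 = 0.061138 × 0.545 + 0.022 = 0.055320.

Unemployment rate after three months ≈ 5.53%.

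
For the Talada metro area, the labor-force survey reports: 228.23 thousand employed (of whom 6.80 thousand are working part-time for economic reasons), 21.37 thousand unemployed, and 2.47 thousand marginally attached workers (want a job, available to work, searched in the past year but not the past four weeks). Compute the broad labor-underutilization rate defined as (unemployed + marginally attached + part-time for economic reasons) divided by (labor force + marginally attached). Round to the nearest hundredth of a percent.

Labor force = 228.23 + 21.37 = 249.60 thousand.
Numerator = 21.37 + 2.47 + 6.80 = 30.64 thousand.
Denominator = 249.60 + 2.47 = 252.07 thousand.
Broad rate = 30.64 / 252.07 = 12.16%.

Broad underutilization rate ≈ 12.16%.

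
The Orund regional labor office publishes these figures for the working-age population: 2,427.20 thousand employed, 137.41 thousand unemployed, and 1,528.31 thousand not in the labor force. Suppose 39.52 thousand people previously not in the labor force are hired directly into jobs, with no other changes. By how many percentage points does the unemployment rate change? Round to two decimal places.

Initially, labor force = 2,427.20 + 137.41 = 2,564.61 thousand, so u = 137.41/2,564.61 = 5.36%.
After the change, employed and labor force both rise by 39.52; unemployed unchanged → E = 2,466.72, U = 137.41, labor force = 2,604.13 thousand.
New unemployment rate = 137.41 / 2,604.13 = 5.28%.
Change = 5.28% − 5.36% = −0.08 percentage points.

The unemployment rate changes by −0.08 percentage points.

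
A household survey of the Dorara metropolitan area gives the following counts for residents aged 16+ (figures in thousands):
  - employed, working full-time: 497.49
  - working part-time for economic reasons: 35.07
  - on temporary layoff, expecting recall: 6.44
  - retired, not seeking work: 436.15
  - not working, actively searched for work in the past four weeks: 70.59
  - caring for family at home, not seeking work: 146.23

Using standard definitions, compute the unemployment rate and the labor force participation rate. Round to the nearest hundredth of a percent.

Unemployment rate ≈ 12.64%; labor force participation rate ≈ 51.14%.

Employed = 497.49 + 35.07 = 532.56 thousand (anyone who worked, including part-time for economic reasons, counts as employed).
Unemployed = 6.44 + 70.59 = 77.03 thousand (jobless and actively searching, or on temporary layoff).
Labor force = 532.56 + 77.03 = 609.59 thousand.
Not in labor force = 436.15 + 146.23 = 582.38 thousand (those not working and not actively searching are outside the labor force).
Civilian working-age population = 609.59 + 582.38 = 1,191.97 thousand.
Unemployment rate = 77.03 / 609.59 = 12.64%.
Labor force participation rate = 609.59 / 1,191.97 = 51.14%.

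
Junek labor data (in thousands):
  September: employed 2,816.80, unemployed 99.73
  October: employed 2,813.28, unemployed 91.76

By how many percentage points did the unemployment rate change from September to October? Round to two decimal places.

September: labor force = 2,816.80 + 99.73 = 2,916.53; u = 99.73/2,916.53 = 3.42%.
October: labor force = 2,813.28 + 91.76 = 2,905.04; u = 91.76/2,905.04 = 3.16%.
Change = 3.16% − 3.42% = −0.26 pp.

The unemployment rate changed by −0.26 percentage points.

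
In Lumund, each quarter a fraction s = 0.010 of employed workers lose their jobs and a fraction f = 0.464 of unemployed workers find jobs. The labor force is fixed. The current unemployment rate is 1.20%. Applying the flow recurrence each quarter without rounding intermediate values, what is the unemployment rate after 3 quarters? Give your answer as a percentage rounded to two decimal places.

Unemployment rate after three quarters ≈ 1.98%.

With a fixed labor force, u_{t+1} = u_t + s·(1−u_t) − f·u_t = u_t·(1−s−f) + s.
Here 1−s−f = 0.526 and s = 0.010.
u_1 = 0.012000 × 0.526 + 0.010 = 0.016312.
u_2 = 0.016312 × 0.526 + 0.010 = 0.018580.
u_3 = 0.018580 × 0.526 + 0.010 = 0.019773.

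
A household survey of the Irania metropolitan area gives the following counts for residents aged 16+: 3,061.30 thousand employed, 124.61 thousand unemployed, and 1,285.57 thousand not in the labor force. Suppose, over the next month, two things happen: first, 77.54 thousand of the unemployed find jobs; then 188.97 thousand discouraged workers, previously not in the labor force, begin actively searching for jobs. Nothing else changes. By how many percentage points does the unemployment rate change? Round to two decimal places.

Initially, labor force = 3,061.30 + 124.61 = 3,185.91 thousand, so u = 124.61/3,185.91 = 3.91%.
After the first change, unemployed falls and employed rises by 77.54; labor force unchanged → E = 3,138.84, U = 47.07, labor force = 3,185.91 thousand.
After the second change, unemployed and labor force both rise by 188.97 → E = 3,138.84, U = 236.04, labor force = 3,374.88 thousand.
New unemployment rate = 236.04 / 3,374.88 = 6.99%.
Change = 6.99% − 3.91% = +3.08 percentage points.

The unemployment rate changes by +3.08 percentage points.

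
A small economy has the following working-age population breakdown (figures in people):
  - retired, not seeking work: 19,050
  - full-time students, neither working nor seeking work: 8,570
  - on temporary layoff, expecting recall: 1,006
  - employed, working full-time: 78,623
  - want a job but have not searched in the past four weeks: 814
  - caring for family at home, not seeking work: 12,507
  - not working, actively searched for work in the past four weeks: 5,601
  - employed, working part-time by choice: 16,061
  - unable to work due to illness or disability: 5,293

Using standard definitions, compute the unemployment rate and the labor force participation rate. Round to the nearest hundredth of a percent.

Employed = 78,623 + 16,061 = 94,684.
Unemployed = 1,006 + 5,601 = 6,607 (jobless and actively searching, or on temporary layoff).
Labor force = 94,684 + 6,607 = 101,291.
Not in labor force = 19,050 + 8,570 + 814 + 12,507 + 5,293 = 46,234 (those not working and not actively searching are outside the labor force — including those who want a job but have given up searching).
Civilian working-age population = 101,291 + 46,234 = 147,525.
Unemployment rate = 6,607 / 101,291 = 6.52%.
Labor force participation rate = 101,291 / 147,525 = 68.66%.

Unemployment rate ≈ 6.52%; labor force participation rate ≈ 68.66%.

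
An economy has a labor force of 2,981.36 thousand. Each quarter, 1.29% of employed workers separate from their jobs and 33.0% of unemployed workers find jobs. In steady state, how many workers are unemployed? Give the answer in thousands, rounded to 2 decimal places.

Steady-state unemployment rate u* = s/(s+f) = 1.29/(1.29+33.0) = 0.037620.
Unemployed = u* × labor force = 0.037620 × 2,981.36 ≈ 112.16 thousand.

About 112.16 thousand are unemployed in steady state.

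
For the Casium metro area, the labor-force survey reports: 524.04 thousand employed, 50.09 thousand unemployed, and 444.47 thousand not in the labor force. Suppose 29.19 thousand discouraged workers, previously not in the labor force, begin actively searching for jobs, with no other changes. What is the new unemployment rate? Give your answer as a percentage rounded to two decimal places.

Initially, labor force = 524.04 + 50.09 = 574.13 thousand, so u = 50.09/574.13 = 8.72%.
After the change, unemployed and labor force both rise by 29.19 → E = 524.04, U = 79.28, labor force = 603.32 thousand.
New unemployment rate = 79.28 / 603.32 = 13.14%.

New unemployment rate ≈ 13.14%.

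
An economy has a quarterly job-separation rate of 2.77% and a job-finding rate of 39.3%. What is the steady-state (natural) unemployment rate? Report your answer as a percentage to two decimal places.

Steady-state unemployment rate ≈ 6.58%.

At steady state the flows balance: s·E = f·U, so U/(E+U) = s/(s+f).
u* = 2.77 / (2.77 + 39.3) = 2.77 / 42.07 = 6.58%.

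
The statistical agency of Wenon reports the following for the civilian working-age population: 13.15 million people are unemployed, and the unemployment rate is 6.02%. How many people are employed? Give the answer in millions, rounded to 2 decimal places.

About 205.29 million are employed.

Labor force = U / u = 13.15 / 0.0602 ≈ 218.44 million.
Employed = labor force − unemployed = 218.44 − 13.15 = 205.29 million.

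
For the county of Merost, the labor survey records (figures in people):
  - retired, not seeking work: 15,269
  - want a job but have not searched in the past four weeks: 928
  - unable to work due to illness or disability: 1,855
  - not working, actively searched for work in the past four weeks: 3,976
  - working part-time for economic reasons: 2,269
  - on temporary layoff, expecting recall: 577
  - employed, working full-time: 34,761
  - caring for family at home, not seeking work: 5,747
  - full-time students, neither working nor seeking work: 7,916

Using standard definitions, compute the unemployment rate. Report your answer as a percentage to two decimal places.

Unemployment rate ≈ 10.95%.

Employed = 2,269 + 34,761 = 37,030 (anyone who worked, including part-time for economic reasons, counts as employed).
Unemployed = 3,976 + 577 = 4,553 (jobless and actively searching, or on temporary layoff).
Labor force = 37,030 + 4,553 = 41,583.
Unemployment rate = 4,553 / 41,583 = 10.95%.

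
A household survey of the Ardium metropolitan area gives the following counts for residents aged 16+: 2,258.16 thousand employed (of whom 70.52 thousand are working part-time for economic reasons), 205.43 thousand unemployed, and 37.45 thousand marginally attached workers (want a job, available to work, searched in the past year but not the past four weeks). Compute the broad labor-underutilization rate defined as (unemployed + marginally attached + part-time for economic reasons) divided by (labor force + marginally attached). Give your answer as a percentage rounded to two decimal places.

Broad underutilization rate ≈ 12.53%.

Labor force = 2,258.16 + 205.43 = 2,463.59 thousand.
Numerator = 205.43 + 37.45 + 70.52 = 313.40 thousand.
Denominator = 2,463.59 + 37.45 = 2,501.04 thousand.
Broad rate = 313.40 / 2,501.04 = 12.53%.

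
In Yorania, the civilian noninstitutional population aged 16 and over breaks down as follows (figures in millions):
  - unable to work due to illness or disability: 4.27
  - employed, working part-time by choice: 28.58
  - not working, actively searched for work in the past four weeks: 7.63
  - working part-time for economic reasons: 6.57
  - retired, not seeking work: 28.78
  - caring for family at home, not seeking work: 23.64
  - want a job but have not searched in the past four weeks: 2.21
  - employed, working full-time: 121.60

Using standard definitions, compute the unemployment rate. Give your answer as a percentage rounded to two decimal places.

Unemployment rate ≈ 4.64%.

Employed = 28.58 + 6.57 + 121.60 = 156.75 million (anyone who worked, including part-time for economic reasons, counts as employed).
Unemployed = 7.63 million.
Labor force = 156.75 + 7.63 = 164.38 million.
Unemployment rate = 7.63 / 164.38 = 4.64%.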